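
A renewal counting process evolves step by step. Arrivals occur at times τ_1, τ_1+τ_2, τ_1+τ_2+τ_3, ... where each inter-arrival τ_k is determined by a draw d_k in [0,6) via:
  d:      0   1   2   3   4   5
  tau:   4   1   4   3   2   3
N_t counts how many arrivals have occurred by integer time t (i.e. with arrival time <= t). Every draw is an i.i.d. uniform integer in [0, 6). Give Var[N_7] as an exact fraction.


38715107495/78364164096

Inter-arrival values over d=0..5: [4, 1, 4, 3, 2, 3]
Each d has probability 1/6, so the pmf of τ is: f(1) = 1/6, f(2) = 1/6, f(3) = 1/3, f(4) = 1/3
Let p_n(j) = P(N_n = j), with p_0 = [1]. Condition on τ_1: p_n(0) = P(τ > n), and for j >= 1, p_n(j) = Σ_{k<=n} f(k)·p_{n−k}(j−1)
p_1 = [5/6, 1/6]  (j = 0..1)
p_2 = [2/3, 11/36, 1/36]  (j = 0..2)
p_3 = [1/3, 7/12, 17/216, 1/216]  (j = 0..3)
p_4 = [0, 7/9, 11/54, 23/1296, 1/1296]  (j = 0..4)
p_5 = [0, 5/9, 83/216, 73/1296, 29/7776, 1/7776]  (j = 0..5)
p_6 = [0, 1/3, 14/27, 173/1296, 1/72, 35/46656, 1/46656]  (j = 0..6)
p_7 = [0, 1/9, 65/108, 317/1296, 19/486, 149/46656, 41/279936, 1/279936]  (j = 0..7)
E[N_7] = Σ j·p_7(j) = 621979/279936;  E[N_7²] = Σ j²·p_7(j) = 1520251/279936
Var[N_7] = 1520251/279936 − (621979/279936)² = 38715107495/78364164096


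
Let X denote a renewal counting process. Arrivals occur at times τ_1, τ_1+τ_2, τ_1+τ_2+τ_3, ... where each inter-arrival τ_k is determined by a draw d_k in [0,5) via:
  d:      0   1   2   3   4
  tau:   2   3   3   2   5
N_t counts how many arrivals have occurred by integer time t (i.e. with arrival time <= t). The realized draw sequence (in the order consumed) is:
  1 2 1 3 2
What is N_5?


1

draw d_1=1: τ_1=3, arrival time A_1=3
draw d_2=2: τ_2=3, arrival time A_2=6
draw d_3=1: τ_3=3, arrival time A_3=9
draw d_4=3: τ_4=2, arrival time A_4=11
draw d_5=2: τ_5=3, arrival time A_5=14
N_t over t=0..5: 0:0 1:0 2:0 3:1 4:1 5:1


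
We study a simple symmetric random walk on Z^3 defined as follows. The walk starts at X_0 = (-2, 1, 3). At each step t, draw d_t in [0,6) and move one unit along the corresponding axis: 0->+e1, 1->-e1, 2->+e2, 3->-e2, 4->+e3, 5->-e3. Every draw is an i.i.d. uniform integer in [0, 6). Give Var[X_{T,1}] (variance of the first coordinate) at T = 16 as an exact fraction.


16/3

Outcome values over d=0..5: [1, -1, 0, 0, 0, 0]
Σy = 0, Σy² = 2, M = 6
μ = 0/6 = 0,  σ² = 2/6 − (0)² = 1/3
Independent increments: Var[X_16] = 16·σ² = 16·(1/3) = 16/3


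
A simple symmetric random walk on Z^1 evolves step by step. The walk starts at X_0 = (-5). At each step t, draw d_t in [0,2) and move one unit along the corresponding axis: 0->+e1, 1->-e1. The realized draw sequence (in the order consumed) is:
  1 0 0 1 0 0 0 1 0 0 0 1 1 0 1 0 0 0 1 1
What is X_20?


t=0: X=(-5), d=1 → -e1, X_1=(-6)
t=1: X=(-6), d=0 → +e1, X_2=(-5)
t=2: X=(-5), d=0 → +e1, X_3=(-4)
t=3: X=(-4), d=1 → -e1, X_4=(-5)
t=4: X=(-5), d=0 → +e1, X_5=(-4)
t=5: X=(-4), d=0 → +e1, X_6=(-3)
t=6: X=(-3), d=0 → +e1, X_7=(-2)
t=7: X=(-2), d=1 → -e1, X_8=(-3)
t=8: X=(-3), d=0 → +e1, X_9=(-2)
t=9: X=(-2), d=0 → +e1, X_10=(-1)
t=10: X=(-1), d=0 → +e1, X_11=(0)
t=11: X=(0), d=1 → -e1, X_12=(-1)
t=12: X=(-1), d=1 → -e1, X_13=(-2)
t=13: X=(-2), d=0 → +e1, X_14=(-1)
t=14: X=(-1), d=1 → -e1, X_15=(-2)
t=15: X=(-2), d=0 → +e1, X_16=(-1)
t=16: X=(-1), d=0 → +e1, X_17=(0)
t=17: X=(0), d=0 → +e1, X_18=(1)
t=18: X=(1), d=1 → -e1, X_19=(0)
t=19: X=(0), d=1 → -e1, X_20=(-1)

(-1)


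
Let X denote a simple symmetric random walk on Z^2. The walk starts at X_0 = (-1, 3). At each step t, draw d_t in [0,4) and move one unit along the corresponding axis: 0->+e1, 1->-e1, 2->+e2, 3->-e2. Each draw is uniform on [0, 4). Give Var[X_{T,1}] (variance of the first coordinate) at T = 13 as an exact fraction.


13/2

Outcome values over d=0..3: [1, -1, 0, 0]
Σy = 0, Σy² = 2, M = 4
μ = 0/4 = 0,  σ² = 2/4 − (0)² = 1/2
Independent increments: Var[X_13] = 13·σ² = 13·(1/2) = 13/2


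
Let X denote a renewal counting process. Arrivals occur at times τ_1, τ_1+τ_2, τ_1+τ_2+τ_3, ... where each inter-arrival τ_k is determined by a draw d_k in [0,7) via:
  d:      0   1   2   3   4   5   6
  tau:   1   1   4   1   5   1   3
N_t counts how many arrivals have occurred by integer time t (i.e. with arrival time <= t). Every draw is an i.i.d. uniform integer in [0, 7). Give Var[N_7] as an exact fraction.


Inter-arrival values over d=0..6: [1, 1, 4, 1, 5, 1, 3]
Each d has probability 1/7, so the pmf of τ is: f(1) = 4/7, f(3) = 1/7, f(4) = 1/7, f(5) = 1/7
Let p_n(j) = P(N_n = j), with p_0 = [1]. Condition on τ_1: p_n(0) = P(τ > n), and for j >= 1, p_n(j) = Σ_{k<=n} f(k)·p_{n−k}(j−1)
p_1 = [3/7, 4/7]  (j = 0..1)
p_2 = [3/7, 12/49, 16/49]  (j = 0..2)
p_3 = [2/7, 19/49, 48/343, 64/343]  (j = 0..3)
p_4 = [1/7, 18/49, 104/343, 192/2401, 256/2401]  (j = 0..4)
p_5 = [0, 17/49, 16/49, 528/2401, 768/16807, 1024/16807]  (j = 0..5)
p_6 = [0, 8/49, 127/343, 608/2401, 2560/16807, 3072/117649, 4096/117649]  (j = 0..6)
p_7 = [0, 6/49, 81/343, 772/2401, 3072/16807, 12032/117649, 12288/823543, 16384/823543]  (j = 0..7)
E[N_7] = Σ j·p_7(j) = 2495840/823543;  E[N_7²] = Σ j²·p_7(j) = 9021162/823543
Var[N_7] = 9021162/823543 − (2495840/823543)² = 1200097511366/678223072849

1200097511366/678223072849


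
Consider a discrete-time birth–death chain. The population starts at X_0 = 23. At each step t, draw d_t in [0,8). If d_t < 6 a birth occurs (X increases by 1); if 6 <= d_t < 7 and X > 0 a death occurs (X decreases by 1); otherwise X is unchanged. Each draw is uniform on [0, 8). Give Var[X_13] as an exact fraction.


403/64

X can drop by at most 1 per step and X_0 = 23 > T = 13, so X_t >= 23 − t >= 10 > 0 for every t <= 13: the floor at 0 (the 'and X > 0' condition) never binds. Hence X_13 = X_0 + Σ_{t<13} Y_t with i.i.d. increments Y_t = y(d_t) ∈ {+1, −1, 0}.
Outcome values over d=0..7: [1, 1, 1, 1, 1, 1, -1, 0]
Σy = 5, Σy² = 7, M = 8
μ = 5/8 = 5/8,  σ² = 7/8 − (5/8)² = 31/64
Independent increments: Var[X_13] = 13·σ² = 13·(31/64) = 403/64


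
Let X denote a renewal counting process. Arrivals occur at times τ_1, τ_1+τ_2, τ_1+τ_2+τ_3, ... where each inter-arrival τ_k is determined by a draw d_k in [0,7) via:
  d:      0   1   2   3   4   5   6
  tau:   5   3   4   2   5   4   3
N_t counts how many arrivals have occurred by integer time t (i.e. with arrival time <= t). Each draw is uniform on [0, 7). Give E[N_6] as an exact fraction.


435/343

Inter-arrival values over d=0..6: [5, 3, 4, 2, 5, 4, 3]
Each d has probability 1/7, so the pmf of τ is: f(2) = 1/7, f(3) = 2/7, f(4) = 2/7, f(5) = 2/7
Renewal equation for m(n) = E[N_n]: condition on τ_1 = k (if k <= n, one arrival plus a fresh copy on the remaining n−k steps): m(n) = F(n) + Σ_{k<=n} f(k)·m(n−k), where F(n) = P(τ <= n) and m(0) = 0
m(1) = F(1) = 0
m(2) = F(2) = 1/7
m(3) = F(3) = 3/7
m(4) = F(4) + f(2)·m(2) = 5/7 + 1/7·1/7 = 36/49
m(5) = F(5) + f(2)·m(3) + f(3)·m(2) = 1 + 1/7·3/7 + 2/7·1/7 = 54/49
m(6) = F(6) + f(2)·m(4) + f(3)·m(3) + f(4)·m(2) = 1 + 1/7·36/49 + 2/7·3/7 + 2/7·1/7 = 435/343
E[N_6] = m(6) = 435/343


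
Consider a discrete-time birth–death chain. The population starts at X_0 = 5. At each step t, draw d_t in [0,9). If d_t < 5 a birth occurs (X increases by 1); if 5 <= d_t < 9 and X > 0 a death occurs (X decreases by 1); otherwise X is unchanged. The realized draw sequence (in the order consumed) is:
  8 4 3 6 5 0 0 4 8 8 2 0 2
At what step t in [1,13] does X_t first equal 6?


t=0: X=5, d=8 → death, X_1=4
t=1: X=4, d=4 → birth, X_2=5
t=2: X=5, d=3 → birth, X_3=6
t=3: X=6, d=6 → death, X_4=5
t=4: X=5, d=5 → death, X_5=4
t=5: X=4, d=0 → birth, X_6=5
t=6: X=5, d=0 → birth, X_7=6
t=7: X=6, d=4 → birth, X_8=7
t=8: X=7, d=8 → death, X_9=6
t=9: X=6, d=8 → death, X_10=5
t=10: X=5, d=2 → birth, X_11=6
t=11: X=6, d=0 → birth, X_12=7
t=12: X=7, d=2 → birth, X_13=8

3


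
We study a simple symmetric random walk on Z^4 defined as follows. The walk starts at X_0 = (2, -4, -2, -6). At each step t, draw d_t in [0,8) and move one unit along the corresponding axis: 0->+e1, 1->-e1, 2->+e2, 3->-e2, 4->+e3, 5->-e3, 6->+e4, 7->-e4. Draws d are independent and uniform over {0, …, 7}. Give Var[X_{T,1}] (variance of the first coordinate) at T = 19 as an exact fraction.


19/4

Outcome values over d=0..7: [1, -1, 0, 0, 0, 0, 0, 0]
Σy = 0, Σy² = 2, M = 8
μ = 0/8 = 0,  σ² = 2/8 − (0)² = 1/4
Independent increments: Var[X_19] = 19·σ² = 19·(1/4) = 19/4


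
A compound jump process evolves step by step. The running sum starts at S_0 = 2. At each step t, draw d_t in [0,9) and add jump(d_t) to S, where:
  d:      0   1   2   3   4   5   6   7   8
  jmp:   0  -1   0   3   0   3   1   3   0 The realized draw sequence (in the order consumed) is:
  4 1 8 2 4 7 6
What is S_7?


t=0: S=2, d=4, jump=0, S_1=2
t=1: S=2, d=1, jump=-1, S_2=1
t=2: S=1, d=8, jump=0, S_3=1
t=3: S=1, d=2, jump=0, S_4=1
t=4: S=1, d=4, jump=0, S_5=1
t=5: S=1, d=7, jump=3, S_6=4
t=6: S=4, d=6, jump=1, S_7=5

5


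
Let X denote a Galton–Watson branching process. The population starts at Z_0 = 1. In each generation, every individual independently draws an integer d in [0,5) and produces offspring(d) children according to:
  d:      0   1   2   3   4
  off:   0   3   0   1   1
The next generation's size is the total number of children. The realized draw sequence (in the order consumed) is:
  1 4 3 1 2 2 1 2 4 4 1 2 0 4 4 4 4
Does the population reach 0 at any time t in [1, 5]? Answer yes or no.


no

gen 0: Z_0=1, draws=[1], offspring=[3], Z_1=3
gen 1: Z_1=3, draws=[4, 3, 1], offspring=[1, 1, 3], Z_2=5
gen 2: Z_2=5, draws=[2, 2, 1, 2, 4], offspring=[0, 0, 3, 0, 1], Z_3=4
gen 3: Z_3=4, draws=[4, 1, 2, 0], offspring=[1, 3, 0, 0], Z_4=4
gen 4: Z_4=4, draws=[4, 4, 4, 4], offspring=[1, 1, 1, 1], Z_5=4


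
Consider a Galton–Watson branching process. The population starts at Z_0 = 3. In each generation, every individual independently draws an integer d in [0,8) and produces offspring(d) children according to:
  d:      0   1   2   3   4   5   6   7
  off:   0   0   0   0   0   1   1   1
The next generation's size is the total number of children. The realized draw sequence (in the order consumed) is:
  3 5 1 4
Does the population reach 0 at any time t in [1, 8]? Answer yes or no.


yes

gen 0: Z_0=3, draws=[3, 5, 1], offspring=[0, 1, 0], Z_1=1
gen 1: Z_1=1, draws=[4], offspring=[0], Z_2=0
gen 2: Z_2=0, draws=[], offspring=[], Z_3=0
gen 3: Z_3=0, draws=[], offspring=[], Z_4=0
gen 4: Z_4=0, draws=[], offspring=[], Z_5=0
gen 5: Z_5=0, draws=[], offspring=[], Z_6=0
gen 6: Z_6=0, draws=[], offspring=[], Z_7=0
gen 7: Z_7=0, draws=[], offspring=[], Z_8=0


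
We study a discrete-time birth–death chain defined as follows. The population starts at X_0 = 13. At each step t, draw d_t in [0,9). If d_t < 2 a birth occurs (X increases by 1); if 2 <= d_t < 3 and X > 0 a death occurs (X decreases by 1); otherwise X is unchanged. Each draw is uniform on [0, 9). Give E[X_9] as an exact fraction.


X can drop by at most 1 per step and X_0 = 13 > T = 9, so X_t >= 13 − t >= 4 > 0 for every t <= 9: the floor at 0 (the 'and X > 0' condition) never binds. Hence X_9 = X_0 + Σ_{t<9} Y_t with i.i.d. increments Y_t = y(d_t) ∈ {+1, −1, 0}.
Outcome values over d=0..8: [1, 1, -1, 0, 0, 0, 0, 0, 0]
Σy = 1, Σy² = 3, M = 9
μ = 1/9 = 1/9,  σ² = 3/9 − (1/9)² = 26/81
E[X_9] = 13 + 9·(1/9) = 14

14


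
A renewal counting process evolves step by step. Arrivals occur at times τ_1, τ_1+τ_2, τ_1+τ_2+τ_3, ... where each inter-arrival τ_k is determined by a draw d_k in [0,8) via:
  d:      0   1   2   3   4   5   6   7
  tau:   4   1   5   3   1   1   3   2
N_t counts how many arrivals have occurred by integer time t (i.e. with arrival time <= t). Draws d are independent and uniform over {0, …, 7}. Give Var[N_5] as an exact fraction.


Inter-arrival values over d=0..7: [4, 1, 5, 3, 1, 1, 3, 2]
Each d has probability 1/8, so the pmf of τ is: f(1) = 3/8, f(2) = 1/8, f(3) = 1/4, f(4) = 1/8, f(5) = 1/8
Let p_n(j) = P(N_n = j), with p_0 = [1]. Condition on τ_1: p_n(0) = P(τ > n), and for j >= 1, p_n(j) = Σ_{k<=n} f(k)·p_{n−k}(j−1)
p_1 = [5/8, 3/8]  (j = 0..1)
p_2 = [1/2, 23/64, 9/64]  (j = 0..2)
p_3 = [1/4, 33/64, 93/512, 27/512]  (j = 0..3)
p_4 = [1/8, 7/16, 85/256, 351/4096, 81/4096]  (j = 0..4)
p_5 = [0, 13/32, 187/512, 747/4096, 1269/32768, 243/32768]  (j = 0..5)
E[N_5] = Σ j·p_5(j) = 61467/32768;  E[N_5²] = Σ j²·p_5(j) = 141347/32768
Var[N_5] = 141347/32768 − (61467/32768)² = 853466407/1073741824

853466407/1073741824


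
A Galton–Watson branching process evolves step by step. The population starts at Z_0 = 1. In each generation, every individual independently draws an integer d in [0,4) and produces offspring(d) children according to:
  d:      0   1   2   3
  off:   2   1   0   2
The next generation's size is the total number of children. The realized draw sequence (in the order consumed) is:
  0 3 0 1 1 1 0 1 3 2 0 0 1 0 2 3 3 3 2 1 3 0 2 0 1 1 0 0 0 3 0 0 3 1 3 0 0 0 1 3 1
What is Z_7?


gen 0: Z_0=1, draws=[0], offspring=[2], Z_1=2
gen 1: Z_1=2, draws=[3, 0], offspring=[2, 2], Z_2=4
gen 2: Z_2=4, draws=[1, 1, 1, 0], offspring=[1, 1, 1, 2], Z_3=5
gen 3: Z_3=5, draws=[1, 3, 2, 0, 0], offspring=[1, 2, 0, 2, 2], Z_4=7
gen 4: Z_4=7, draws=[1, 0, 2, 3, 3, 3, 2], offspring=[1, 2, 0, 2, 2, 2, 0], Z_5=9
gen 5: Z_5=9, draws=[1, 3, 0, 2, 0, 1, 1, 0, 0], offspring=[1, 2, 2, 0, 2, 1, 1, 2, 2], Z_6=13
gen 6: Z_6=13, draws=[0, 3, 0, 0, 3, 1, 3, 0, 0, 0, 1, 3, 1], offspring=[2, 2, 2, 2, 2, 1, 2, 2, 2, 2, 1, 2, 1], Z_7=23

23


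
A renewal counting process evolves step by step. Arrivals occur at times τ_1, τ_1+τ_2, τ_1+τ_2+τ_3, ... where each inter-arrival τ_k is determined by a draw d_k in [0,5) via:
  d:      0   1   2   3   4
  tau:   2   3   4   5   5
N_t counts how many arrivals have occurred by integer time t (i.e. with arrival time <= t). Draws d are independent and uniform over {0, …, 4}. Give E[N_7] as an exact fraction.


189/125

Inter-arrival values over d=0..4: [2, 3, 4, 5, 5]
Each d has probability 1/5, so the pmf of τ is: f(2) = 1/5, f(3) = 1/5, f(4) = 1/5, f(5) = 2/5
Renewal equation for m(n) = E[N_n]: condition on τ_1 = k (if k <= n, one arrival plus a fresh copy on the remaining n−k steps): m(n) = F(n) + Σ_{k<=n} f(k)·m(n−k), where F(n) = P(τ <= n) and m(0) = 0
m(1) = F(1) = 0
m(2) = F(2) = 1/5
m(3) = F(3) = 2/5
m(4) = F(4) + f(2)·m(2) = 3/5 + 1/5·1/5 = 16/25
m(5) = F(5) + f(2)·m(3) + f(3)·m(2) = 1 + 1/5·2/5 + 1/5·1/5 = 28/25
m(6) = F(6) + f(2)·m(4) + f(3)·m(3) + f(4)·m(2) = 1 + 1/5·16/25 + 1/5·2/5 + 1/5·1/5 = 156/125
m(7) = F(7) + f(2)·m(5) + f(3)·m(4) + f(4)·m(3) + f(5)·m(2) = 1 + 1/5·28/25 + 1/5·16/25 + 1/5·2/5 + 2/5·1/5 = 189/125
E[N_7] = m(7) = 189/125


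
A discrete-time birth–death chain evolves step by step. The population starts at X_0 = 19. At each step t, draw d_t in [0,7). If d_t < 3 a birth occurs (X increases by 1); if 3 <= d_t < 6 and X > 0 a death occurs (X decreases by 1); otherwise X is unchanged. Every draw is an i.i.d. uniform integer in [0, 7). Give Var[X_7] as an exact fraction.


6

X can drop by at most 1 per step and X_0 = 19 > T = 7, so X_t >= 19 − t >= 12 > 0 for every t <= 7: the floor at 0 (the 'and X > 0' condition) never binds. Hence X_7 = X_0 + Σ_{t<7} Y_t with i.i.d. increments Y_t = y(d_t) ∈ {+1, −1, 0}.
Outcome values over d=0..6: [1, 1, 1, -1, -1, -1, 0]
Σy = 0, Σy² = 6, M = 7
μ = 0/7 = 0,  σ² = 6/7 − (0)² = 6/7
Independent increments: Var[X_7] = 7·σ² = 7·(6/7) = 6


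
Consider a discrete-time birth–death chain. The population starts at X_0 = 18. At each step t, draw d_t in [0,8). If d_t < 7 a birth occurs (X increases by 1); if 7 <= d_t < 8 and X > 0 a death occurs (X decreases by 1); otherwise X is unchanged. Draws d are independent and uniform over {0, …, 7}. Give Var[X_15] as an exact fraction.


105/16

X can drop by at most 1 per step and X_0 = 18 > T = 15, so X_t >= 18 − t >= 3 > 0 for every t <= 15: the floor at 0 (the 'and X > 0' condition) never binds. Hence X_15 = X_0 + Σ_{t<15} Y_t with i.i.d. increments Y_t = y(d_t) ∈ {+1, −1, 0}.
Outcome values over d=0..7: [1, 1, 1, 1, 1, 1, 1, -1]
Σy = 6, Σy² = 8, M = 8
μ = 6/8 = 3/4,  σ² = 8/8 − (3/4)² = 7/16
Independent increments: Var[X_15] = 15·σ² = 15·(7/16) = 105/16


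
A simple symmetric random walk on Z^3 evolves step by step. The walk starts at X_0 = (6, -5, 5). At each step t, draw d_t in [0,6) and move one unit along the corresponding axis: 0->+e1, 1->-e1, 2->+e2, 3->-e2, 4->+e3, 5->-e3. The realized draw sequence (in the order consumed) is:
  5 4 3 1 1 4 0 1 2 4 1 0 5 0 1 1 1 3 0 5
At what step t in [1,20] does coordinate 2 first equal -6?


3

t=0: X=(6, -5, 5), d=5 → -e3, X_1=(6, -5, 4)
t=1: X=(6, -5, 4), d=4 → +e3, X_2=(6, -5, 5)
t=2: X=(6, -5, 5), d=3 → -e2, X_3=(6, -6, 5)
t=3: X=(6, -6, 5), d=1 → -e1, X_4=(5, -6, 5)
t=4: X=(5, -6, 5), d=1 → -e1, X_5=(4, -6, 5)
t=5: X=(4, -6, 5), d=4 → +e3, X_6=(4, -6, 6)
t=6: X=(4, -6, 6), d=0 → +e1, X_7=(5, -6, 6)
t=7: X=(5, -6, 6), d=1 → -e1, X_8=(4, -6, 6)
t=8: X=(4, -6, 6), d=2 → +e2, X_9=(4, -5, 6)
t=9: X=(4, -5, 6), d=4 → +e3, X_10=(4, -5, 7)
t=10: X=(4, -5, 7), d=1 → -e1, X_11=(3, -5, 7)
t=11: X=(3, -5, 7), d=0 → +e1, X_12=(4, -5, 7)
t=12: X=(4, -5, 7), d=5 → -e3, X_13=(4, -5, 6)
t=13: X=(4, -5, 6), d=0 → +e1, X_14=(5, -5, 6)
t=14: X=(5, -5, 6), d=1 → -e1, X_15=(4, -5, 6)
t=15: X=(4, -5, 6), d=1 → -e1, X_16=(3, -5, 6)
t=16: X=(3, -5, 6), d=1 → -e1, X_17=(2, -5, 6)
t=17: X=(2, -5, 6), d=3 → -e2, X_18=(2, -6, 6)
t=18: X=(2, -6, 6), d=0 → +e1, X_19=(3, -6, 6)
t=19: X=(3, -6, 6), d=5 → -e3, X_20=(3, -6, 5)


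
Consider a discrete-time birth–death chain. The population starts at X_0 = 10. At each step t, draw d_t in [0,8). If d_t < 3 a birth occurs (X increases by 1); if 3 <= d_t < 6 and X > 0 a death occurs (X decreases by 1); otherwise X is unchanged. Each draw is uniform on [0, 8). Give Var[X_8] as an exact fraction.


6

X can drop by at most 1 per step and X_0 = 10 > T = 8, so X_t >= 10 − t >= 2 > 0 for every t <= 8: the floor at 0 (the 'and X > 0' condition) never binds. Hence X_8 = X_0 + Σ_{t<8} Y_t with i.i.d. increments Y_t = y(d_t) ∈ {+1, −1, 0}.
Outcome values over d=0..7: [1, 1, 1, -1, -1, -1, 0, 0]
Σy = 0, Σy² = 6, M = 8
μ = 0/8 = 0,  σ² = 6/8 − (0)² = 3/4
Independent increments: Var[X_8] = 8·σ² = 8·(3/4) = 6


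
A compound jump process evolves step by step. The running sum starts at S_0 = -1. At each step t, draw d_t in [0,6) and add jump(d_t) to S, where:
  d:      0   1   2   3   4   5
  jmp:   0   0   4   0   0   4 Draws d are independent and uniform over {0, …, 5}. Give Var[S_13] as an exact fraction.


Outcome values over d=0..5: [0, 0, 4, 0, 0, 4]
Σy = 8, Σy² = 32, M = 6
μ = 8/6 = 4/3,  σ² = 32/6 − (4/3)² = 32/9
Independent increments: Var[S_13] = 13·σ² = 13·(32/9) = 416/9

416/9


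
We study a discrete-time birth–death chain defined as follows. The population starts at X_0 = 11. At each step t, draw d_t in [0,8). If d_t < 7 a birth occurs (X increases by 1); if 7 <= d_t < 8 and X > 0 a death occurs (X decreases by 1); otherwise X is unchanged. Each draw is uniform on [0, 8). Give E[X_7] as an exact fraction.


65/4

X can drop by at most 1 per step and X_0 = 11 > T = 7, so X_t >= 11 − t >= 4 > 0 for every t <= 7: the floor at 0 (the 'and X > 0' condition) never binds. Hence X_7 = X_0 + Σ_{t<7} Y_t with i.i.d. increments Y_t = y(d_t) ∈ {+1, −1, 0}.
Outcome values over d=0..7: [1, 1, 1, 1, 1, 1, 1, -1]
Σy = 6, Σy² = 8, M = 8
μ = 6/8 = 3/4,  σ² = 8/8 − (3/4)² = 7/16
E[X_7] = 11 + 7·(3/4) = 65/4


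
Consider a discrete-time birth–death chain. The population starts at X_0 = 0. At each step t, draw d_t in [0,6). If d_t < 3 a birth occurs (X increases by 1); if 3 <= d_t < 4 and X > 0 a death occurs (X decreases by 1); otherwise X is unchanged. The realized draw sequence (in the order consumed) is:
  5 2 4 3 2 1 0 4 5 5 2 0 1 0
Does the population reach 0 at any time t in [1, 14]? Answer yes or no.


t=0: X=0, d=5 → hold, X_1=0
t=1: X=0, d=2 → birth, X_2=1
t=2: X=1, d=4 → hold, X_3=1
t=3: X=1, d=3 → death, X_4=0
t=4: X=0, d=2 → birth, X_5=1
t=5: X=1, d=1 → birth, X_6=2
t=6: X=2, d=0 → birth, X_7=3
t=7: X=3, d=4 → hold, X_8=3
t=8: X=3, d=5 → hold, X_9=3
t=9: X=3, d=5 → hold, X_10=3
t=10: X=3, d=2 → birth, X_11=4
t=11: X=4, d=0 → birth, X_12=5
t=12: X=5, d=1 → birth, X_13=6
t=13: X=6, d=0 → birth, X_14=7

yes


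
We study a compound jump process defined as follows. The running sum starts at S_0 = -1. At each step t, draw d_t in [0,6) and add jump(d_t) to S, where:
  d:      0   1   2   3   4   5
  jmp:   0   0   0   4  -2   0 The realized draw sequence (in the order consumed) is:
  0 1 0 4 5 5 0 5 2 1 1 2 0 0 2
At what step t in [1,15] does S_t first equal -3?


4

t=0: S=-1, d=0, jump=0, S_1=-1
t=1: S=-1, d=1, jump=0, S_2=-1
t=2: S=-1, d=0, jump=0, S_3=-1
t=3: S=-1, d=4, jump=-2, S_4=-3
t=4: S=-3, d=5, jump=0, S_5=-3
t=5: S=-3, d=5, jump=0, S_6=-3
t=6: S=-3, d=0, jump=0, S_7=-3
t=7: S=-3, d=5, jump=0, S_8=-3
t=8: S=-3, d=2, jump=0, S_9=-3
t=9: S=-3, d=1, jump=0, S_10=-3
t=10: S=-3, d=1, jump=0, S_11=-3
t=11: S=-3, d=2, jump=0, S_12=-3
t=12: S=-3, d=0, jump=0, S_13=-3
t=13: S=-3, d=0, jump=0, S_14=-3
t=14: S=-3, d=2, jump=0, S_15=-3


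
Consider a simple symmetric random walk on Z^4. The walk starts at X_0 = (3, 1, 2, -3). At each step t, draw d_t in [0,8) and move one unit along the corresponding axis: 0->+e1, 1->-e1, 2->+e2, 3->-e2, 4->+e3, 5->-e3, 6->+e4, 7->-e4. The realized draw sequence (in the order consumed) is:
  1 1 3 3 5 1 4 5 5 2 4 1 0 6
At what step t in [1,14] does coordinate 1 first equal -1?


12

t=0: X=(3, 1, 2, -3), d=1 → -e1, X_1=(2, 1, 2, -3)
t=1: X=(2, 1, 2, -3), d=1 → -e1, X_2=(1, 1, 2, -3)
t=2: X=(1, 1, 2, -3), d=3 → -e2, X_3=(1, 0, 2, -3)
t=3: X=(1, 0, 2, -3), d=3 → -e2, X_4=(1, -1, 2, -3)
t=4: X=(1, -1, 2, -3), d=5 → -e3, X_5=(1, -1, 1, -3)
t=5: X=(1, -1, 1, -3), d=1 → -e1, X_6=(0, -1, 1, -3)
t=6: X=(0, -1, 1, -3), d=4 → +e3, X_7=(0, -1, 2, -3)
t=7: X=(0, -1, 2, -3), d=5 → -e3, X_8=(0, -1, 1, -3)
t=8: X=(0, -1, 1, -3), d=5 → -e3, X_9=(0, -1, 0, -3)
t=9: X=(0, -1, 0, -3), d=2 → +e2, X_10=(0, 0, 0, -3)
t=10: X=(0, 0, 0, -3), d=4 → +e3, X_11=(0, 0, 1, -3)
t=11: X=(0, 0, 1, -3), d=1 → -e1, X_12=(-1, 0, 1, -3)
t=12: X=(-1, 0, 1, -3), d=0 → +e1, X_13=(0, 0, 1, -3)
t=13: X=(0, 0, 1, -3), d=6 → +e4, X_14=(0, 0, 1, -2)


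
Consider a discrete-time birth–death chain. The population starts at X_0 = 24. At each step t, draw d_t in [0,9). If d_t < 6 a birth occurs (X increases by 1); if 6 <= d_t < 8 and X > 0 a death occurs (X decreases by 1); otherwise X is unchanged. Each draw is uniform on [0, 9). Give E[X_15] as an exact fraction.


X can drop by at most 1 per step and X_0 = 24 > T = 15, so X_t >= 24 − t >= 9 > 0 for every t <= 15: the floor at 0 (the 'and X > 0' condition) never binds. Hence X_15 = X_0 + Σ_{t<15} Y_t with i.i.d. increments Y_t = y(d_t) ∈ {+1, −1, 0}.
Outcome values over d=0..8: [1, 1, 1, 1, 1, 1, -1, -1, 0]
Σy = 4, Σy² = 8, M = 9
μ = 4/9 = 4/9,  σ² = 8/9 − (4/9)² = 56/81
E[X_15] = 24 + 15·(4/9) = 92/3

92/3


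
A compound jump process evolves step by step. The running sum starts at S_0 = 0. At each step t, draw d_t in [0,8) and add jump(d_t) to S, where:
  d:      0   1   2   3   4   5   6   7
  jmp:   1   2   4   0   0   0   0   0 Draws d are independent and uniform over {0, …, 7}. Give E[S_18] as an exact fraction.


63/4

Outcome values over d=0..7: [1, 2, 4, 0, 0, 0, 0, 0]
Σy = 7, Σy² = 21, M = 8
μ = 7/8 = 7/8,  σ² = 21/8 − (7/8)² = 119/64
E[S_18] = 0 + 18·(7/8) = 63/4


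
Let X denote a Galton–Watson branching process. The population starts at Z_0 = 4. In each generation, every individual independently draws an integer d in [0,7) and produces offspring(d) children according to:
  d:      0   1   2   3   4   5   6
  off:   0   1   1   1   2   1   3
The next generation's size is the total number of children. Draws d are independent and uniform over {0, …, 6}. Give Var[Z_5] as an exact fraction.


21063381912/282475249

Outcome values over d=0..6: [0, 1, 1, 1, 2, 1, 3]
Σy = 9, Σy² = 17, M = 7
μ = 9/7 = 9/7,  σ² = 17/7 − (9/7)² = 38/49
V_0 = 0, E_0 = 4
V_1 = 38/49·E_0 + (9/7)²·V_0 = 152/49;  E_1 = 36/7
V_2 = 38/49·E_1 + (9/7)²·V_1 = 21888/2401;  E_2 = 324/49
V_3 = 38/49·E_2 + (9/7)²·V_2 = 2376216/117649;  E_3 = 2916/343
V_4 = 38/49·E_3 + (9/7)²·V_3 = 230480640/5764801;  E_4 = 26244/2401
V_5 = 38/49·E_4 + (9/7)²·V_4 = 21063381912/282475249;  E_5 = 236196/16807


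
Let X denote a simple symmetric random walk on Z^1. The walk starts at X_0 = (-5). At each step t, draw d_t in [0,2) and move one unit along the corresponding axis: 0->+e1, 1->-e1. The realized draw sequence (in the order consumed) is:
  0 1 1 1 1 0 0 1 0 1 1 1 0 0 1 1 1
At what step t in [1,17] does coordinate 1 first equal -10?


t=0: X=(-5), d=0 → +e1, X_1=(-4)
t=1: X=(-4), d=1 → -e1, X_2=(-5)
t=2: X=(-5), d=1 → -e1, X_3=(-6)
t=3: X=(-6), d=1 → -e1, X_4=(-7)
t=4: X=(-7), d=1 → -e1, X_5=(-8)
t=5: X=(-8), d=0 → +e1, X_6=(-7)
t=6: X=(-7), d=0 → +e1, X_7=(-6)
t=7: X=(-6), d=1 → -e1, X_8=(-7)
t=8: X=(-7), d=0 → +e1, X_9=(-6)
t=9: X=(-6), d=1 → -e1, X_10=(-7)
t=10: X=(-7), d=1 → -e1, X_11=(-8)
t=11: X=(-8), d=1 → -e1, X_12=(-9)
t=12: X=(-9), d=0 → +e1, X_13=(-8)
t=13: X=(-8), d=0 → +e1, X_14=(-7)
t=14: X=(-7), d=1 → -e1, X_15=(-8)
t=15: X=(-8), d=1 → -e1, X_16=(-9)
t=16: X=(-9), d=1 → -e1, X_17=(-10)

17


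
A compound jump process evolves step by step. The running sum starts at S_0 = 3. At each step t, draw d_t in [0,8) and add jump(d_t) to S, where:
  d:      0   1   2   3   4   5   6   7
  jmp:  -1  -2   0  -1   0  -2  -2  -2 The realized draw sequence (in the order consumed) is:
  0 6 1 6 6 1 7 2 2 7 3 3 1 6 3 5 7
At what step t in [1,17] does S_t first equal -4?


t=0: S=3, d=0, jump=-1, S_1=2
t=1: S=2, d=6, jump=-2, S_2=0
t=2: S=0, d=1, jump=-2, S_3=-2
t=3: S=-2, d=6, jump=-2, S_4=-4
t=4: S=-4, d=6, jump=-2, S_5=-6
t=5: S=-6, d=1, jump=-2, S_6=-8
t=6: S=-8, d=7, jump=-2, S_7=-10
t=7: S=-10, d=2, jump=0, S_8=-10
t=8: S=-10, d=2, jump=0, S_9=-10
t=9: S=-10, d=7, jump=-2, S_10=-12
t=10: S=-12, d=3, jump=-1, S_11=-13
t=11: S=-13, d=3, jump=-1, S_12=-14
t=12: S=-14, d=1, jump=-2, S_13=-16
t=13: S=-16, d=6, jump=-2, S_14=-18
t=14: S=-18, d=3, jump=-1, S_15=-19
t=15: S=-19, d=5, jump=-2, S_16=-21
t=16: S=-21, d=7, jump=-2, S_17=-23

4


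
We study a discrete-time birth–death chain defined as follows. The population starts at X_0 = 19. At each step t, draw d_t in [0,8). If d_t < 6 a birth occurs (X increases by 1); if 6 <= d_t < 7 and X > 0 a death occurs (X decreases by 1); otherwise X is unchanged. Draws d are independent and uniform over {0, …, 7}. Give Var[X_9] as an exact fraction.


279/64

X can drop by at most 1 per step and X_0 = 19 > T = 9, so X_t >= 19 − t >= 10 > 0 for every t <= 9: the floor at 0 (the 'and X > 0' condition) never binds. Hence X_9 = X_0 + Σ_{t<9} Y_t with i.i.d. increments Y_t = y(d_t) ∈ {+1, −1, 0}.
Outcome values over d=0..7: [1, 1, 1, 1, 1, 1, -1, 0]
Σy = 5, Σy² = 7, M = 8
μ = 5/8 = 5/8,  σ² = 7/8 − (5/8)² = 31/64
Independent increments: Var[X_9] = 9·σ² = 9·(31/64) = 279/64


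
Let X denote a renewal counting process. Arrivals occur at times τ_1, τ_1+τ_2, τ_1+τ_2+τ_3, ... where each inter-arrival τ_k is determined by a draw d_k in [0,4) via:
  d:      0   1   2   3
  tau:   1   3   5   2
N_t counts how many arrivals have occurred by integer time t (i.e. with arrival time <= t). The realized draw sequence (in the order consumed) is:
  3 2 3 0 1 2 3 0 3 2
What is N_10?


4

draw d_1=3: τ_1=2, arrival time A_1=2
draw d_2=2: τ_2=5, arrival time A_2=7
draw d_3=3: τ_3=2, arrival time A_3=9
draw d_4=0: τ_4=1, arrival time A_4=10
draw d_5=1: τ_5=3, arrival time A_5=13
draw d_6=2: τ_6=5, arrival time A_6=18
draw d_7=3: τ_7=2, arrival time A_7=20
draw d_8=0: τ_8=1, arrival time A_8=21
draw d_9=3: τ_9=2, arrival time A_9=23
draw d_10=2: τ_10=5, arrival time A_10=28
N_t over t=0..10: 0:0 1:0 2:1 3:1 4:1 5:1 6:1 7:2 8:2 9:3 10:4


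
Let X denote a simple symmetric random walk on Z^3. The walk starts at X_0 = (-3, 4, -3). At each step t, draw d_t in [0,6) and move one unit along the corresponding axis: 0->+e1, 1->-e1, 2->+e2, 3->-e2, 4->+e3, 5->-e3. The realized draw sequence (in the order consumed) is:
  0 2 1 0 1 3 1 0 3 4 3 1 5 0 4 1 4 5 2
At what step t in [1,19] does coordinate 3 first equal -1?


17

t=0: X=(-3, 4, -3), d=0 → +e1, X_1=(-2, 4, -3)
t=1: X=(-2, 4, -3), d=2 → +e2, X_2=(-2, 5, -3)
t=2: X=(-2, 5, -3), d=1 → -e1, X_3=(-3, 5, -3)
t=3: X=(-3, 5, -3), d=0 → +e1, X_4=(-2, 5, -3)
t=4: X=(-2, 5, -3), d=1 → -e1, X_5=(-3, 5, -3)
t=5: X=(-3, 5, -3), d=3 → -e2, X_6=(-3, 4, -3)
t=6: X=(-3, 4, -3), d=1 → -e1, X_7=(-4, 4, -3)
t=7: X=(-4, 4, -3), d=0 → +e1, X_8=(-3, 4, -3)
t=8: X=(-3, 4, -3), d=3 → -e2, X_9=(-3, 3, -3)
t=9: X=(-3, 3, -3), d=4 → +e3, X_10=(-3, 3, -2)
t=10: X=(-3, 3, -2), d=3 → -e2, X_11=(-3, 2, -2)
t=11: X=(-3, 2, -2), d=1 → -e1, X_12=(-4, 2, -2)
t=12: X=(-4, 2, -2), d=5 → -e3, X_13=(-4, 2, -3)
t=13: X=(-4, 2, -3), d=0 → +e1, X_14=(-3, 2, -3)
t=14: X=(-3, 2, -3), d=4 → +e3, X_15=(-3, 2, -2)
t=15: X=(-3, 2, -2), d=1 → -e1, X_16=(-4, 2, -2)
t=16: X=(-4, 2, -2), d=4 → +e3, X_17=(-4, 2, -1)
t=17: X=(-4, 2, -1), d=5 → -e3, X_18=(-4, 2, -2)
t=18: X=(-4, 2, -2), d=2 → +e2, X_19=(-4, 3, -2)


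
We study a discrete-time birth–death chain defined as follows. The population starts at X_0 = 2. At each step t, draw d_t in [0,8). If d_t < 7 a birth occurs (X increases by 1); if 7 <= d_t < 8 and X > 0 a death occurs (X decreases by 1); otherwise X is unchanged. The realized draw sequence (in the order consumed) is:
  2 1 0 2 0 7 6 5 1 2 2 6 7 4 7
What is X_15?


t=0: X=2, d=2 → birth, X_1=3
t=1: X=3, d=1 → birth, X_2=4
t=2: X=4, d=0 → birth, X_3=5
t=3: X=5, d=2 → birth, X_4=6
t=4: X=6, d=0 → birth, X_5=7
t=5: X=7, d=7 → death, X_6=6
t=6: X=6, d=6 → birth, X_7=7
t=7: X=7, d=5 → birth, X_8=8
t=8: X=8, d=1 → birth, X_9=9
t=9: X=9, d=2 → birth, X_10=10
t=10: X=10, d=2 → birth, X_11=11
t=11: X=11, d=6 → birth, X_12=12
t=12: X=12, d=7 → death, X_13=11
t=13: X=11, d=4 → birth, X_14=12
t=14: X=12, d=7 → death, X_15=11

11


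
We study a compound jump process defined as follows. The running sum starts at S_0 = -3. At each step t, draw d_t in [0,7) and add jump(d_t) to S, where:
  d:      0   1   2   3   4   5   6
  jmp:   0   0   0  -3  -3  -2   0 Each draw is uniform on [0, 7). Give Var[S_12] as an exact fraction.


1080/49

Outcome values over d=0..6: [0, 0, 0, -3, -3, -2, 0]
Σy = -8, Σy² = 22, M = 7
μ = -8/7 = -8/7,  σ² = 22/7 − (-8/7)² = 90/49
Independent increments: Var[S_12] = 12·σ² = 12·(90/49) = 1080/49


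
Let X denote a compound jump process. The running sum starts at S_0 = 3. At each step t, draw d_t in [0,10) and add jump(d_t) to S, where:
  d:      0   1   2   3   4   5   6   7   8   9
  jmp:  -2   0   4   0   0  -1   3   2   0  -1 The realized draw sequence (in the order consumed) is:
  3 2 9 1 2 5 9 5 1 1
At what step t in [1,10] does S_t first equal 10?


t=0: S=3, d=3, jump=0, S_1=3
t=1: S=3, d=2, jump=4, S_2=7
t=2: S=7, d=9, jump=-1, S_3=6
t=3: S=6, d=1, jump=0, S_4=6
t=4: S=6, d=2, jump=4, S_5=10
t=5: S=10, d=5, jump=-1, S_6=9
t=6: S=9, d=9, jump=-1, S_7=8
t=7: S=8, d=5, jump=-1, S_8=7
t=8: S=7, d=1, jump=0, S_9=7
t=9: S=7, d=1, jump=0, S_10=7

5


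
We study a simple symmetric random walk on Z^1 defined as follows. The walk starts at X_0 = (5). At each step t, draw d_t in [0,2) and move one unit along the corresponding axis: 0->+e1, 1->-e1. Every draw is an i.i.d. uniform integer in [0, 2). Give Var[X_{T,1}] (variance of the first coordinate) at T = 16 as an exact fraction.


Outcome values over d=0..1: [1, -1]
Σy = 0, Σy² = 2, M = 2
μ = 0/2 = 0,  σ² = 2/2 − (0)² = 1
Independent increments: Var[X_16] = 16·σ² = 16·(1) = 16

16


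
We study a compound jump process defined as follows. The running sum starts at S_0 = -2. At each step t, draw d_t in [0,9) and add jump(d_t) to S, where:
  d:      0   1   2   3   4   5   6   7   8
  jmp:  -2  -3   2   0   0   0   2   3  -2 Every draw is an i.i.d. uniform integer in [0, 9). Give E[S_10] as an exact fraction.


-2

Outcome values over d=0..8: [-2, -3, 2, 0, 0, 0, 2, 3, -2]
Σy = 0, Σy² = 34, M = 9
μ = 0/9 = 0,  σ² = 34/9 − (0)² = 34/9
E[S_10] = -2 + 10·(0) = -2


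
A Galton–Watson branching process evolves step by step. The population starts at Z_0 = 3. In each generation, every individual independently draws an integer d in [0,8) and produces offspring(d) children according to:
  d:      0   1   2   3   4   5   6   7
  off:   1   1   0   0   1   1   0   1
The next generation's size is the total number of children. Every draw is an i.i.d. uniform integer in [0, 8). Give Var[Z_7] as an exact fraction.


Outcome values over d=0..7: [1, 1, 0, 0, 1, 1, 0, 1]
Σy = 5, Σy² = 5, M = 8
μ = 5/8 = 5/8,  σ² = 5/8 − (5/8)² = 15/64
V_0 = 0, E_0 = 3
V_1 = 15/64·E_0 + (5/8)²·V_0 = 45/64;  E_1 = 15/8
V_2 = 15/64·E_1 + (5/8)²·V_1 = 2925/4096;  E_2 = 75/64
V_3 = 15/64·E_2 + (5/8)²·V_2 = 145125/262144;  E_3 = 375/512
V_4 = 15/64·E_3 + (5/8)²·V_3 = 6508125/16777216;  E_4 = 1875/4096
V_5 = 15/64·E_4 + (5/8)²·V_4 = 277903125/1073741824;  E_5 = 9375/32768
V_6 = 15/64·E_5 + (5/8)²·V_5 = 11555578125/68719476736;  E_6 = 46875/262144
V_7 = 15/64·E_6 + (5/8)²·V_6 = 473209453125/4398046511104;  E_7 = 234375/2097152

473209453125/4398046511104


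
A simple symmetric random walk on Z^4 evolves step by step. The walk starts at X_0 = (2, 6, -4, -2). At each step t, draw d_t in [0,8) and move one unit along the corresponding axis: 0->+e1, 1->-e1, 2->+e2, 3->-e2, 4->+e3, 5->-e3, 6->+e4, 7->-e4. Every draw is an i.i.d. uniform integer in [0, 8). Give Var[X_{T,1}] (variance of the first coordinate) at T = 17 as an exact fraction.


17/4

Outcome values over d=0..7: [1, -1, 0, 0, 0, 0, 0, 0]
Σy = 0, Σy² = 2, M = 8
μ = 0/8 = 0,  σ² = 2/8 − (0)² = 1/4
Independent increments: Var[X_17] = 17·σ² = 17·(1/4) = 17/4


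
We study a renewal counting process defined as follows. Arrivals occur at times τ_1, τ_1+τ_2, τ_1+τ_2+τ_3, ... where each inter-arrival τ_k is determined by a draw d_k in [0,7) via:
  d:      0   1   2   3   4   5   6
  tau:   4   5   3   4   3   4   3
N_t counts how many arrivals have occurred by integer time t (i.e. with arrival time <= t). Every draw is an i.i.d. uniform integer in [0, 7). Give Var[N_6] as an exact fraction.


Inter-arrival values over d=0..6: [4, 5, 3, 4, 3, 4, 3]
Each d has probability 1/7, so the pmf of τ is: f(3) = 3/7, f(4) = 3/7, f(5) = 1/7
Let p_n(j) = P(N_n = j), with p_0 = [1]. Condition on τ_1: p_n(0) = P(τ > n), and for j >= 1, p_n(j) = Σ_{k<=n} f(k)·p_{n−k}(j−1)
p_1 = [1]  (j = 0)
p_2 = [1]  (j = 0)
p_3 = [4/7, 3/7]  (j = 0..1)
p_4 = [1/7, 6/7]  (j = 0..1)
p_5 = [0, 1]  (j = 0..1)
p_6 = [0, 40/49, 9/49]  (j = 0..2)
E[N_6] = Σ j·p_6(j) = 58/49;  E[N_6²] = Σ j²·p_6(j) = 76/49
Var[N_6] = 76/49 − (58/49)² = 360/2401

360/2401


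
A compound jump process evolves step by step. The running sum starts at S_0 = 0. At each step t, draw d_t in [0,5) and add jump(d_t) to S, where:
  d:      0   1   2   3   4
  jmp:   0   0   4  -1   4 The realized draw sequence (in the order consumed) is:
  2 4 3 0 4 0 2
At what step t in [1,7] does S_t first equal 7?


3

t=0: S=0, d=2, jump=4, S_1=4
t=1: S=4, d=4, jump=4, S_2=8
t=2: S=8, d=3, jump=-1, S_3=7
t=3: S=7, d=0, jump=0, S_4=7
t=4: S=7, d=4, jump=4, S_5=11
t=5: S=11, d=0, jump=0, S_6=11
t=6: S=11, d=2, jump=4, S_7=15


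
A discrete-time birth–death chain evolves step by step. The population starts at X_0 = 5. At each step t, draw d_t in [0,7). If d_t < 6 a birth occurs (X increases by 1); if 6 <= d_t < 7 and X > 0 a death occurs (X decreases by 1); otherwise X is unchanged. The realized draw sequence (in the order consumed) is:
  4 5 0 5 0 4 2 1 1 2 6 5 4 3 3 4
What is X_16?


t=0: X=5, d=4 → birth, X_1=6
t=1: X=6, d=5 → birth, X_2=7
t=2: X=7, d=0 → birth, X_3=8
t=3: X=8, d=5 → birth, X_4=9
t=4: X=9, d=0 → birth, X_5=10
t=5: X=10, d=4 → birth, X_6=11
t=6: X=11, d=2 → birth, X_7=12
t=7: X=12, d=1 → birth, X_8=13
t=8: X=13, d=1 → birth, X_9=14
t=9: X=14, d=2 → birth, X_10=15
t=10: X=15, d=6 → death, X_11=14
t=11: X=14, d=5 → birth, X_12=15
t=12: X=15, d=4 → birth, X_13=16
t=13: X=16, d=3 → birth, X_14=17
t=14: X=17, d=3 → birth, X_15=18
t=15: X=18, d=4 → birth, X_16=19

19


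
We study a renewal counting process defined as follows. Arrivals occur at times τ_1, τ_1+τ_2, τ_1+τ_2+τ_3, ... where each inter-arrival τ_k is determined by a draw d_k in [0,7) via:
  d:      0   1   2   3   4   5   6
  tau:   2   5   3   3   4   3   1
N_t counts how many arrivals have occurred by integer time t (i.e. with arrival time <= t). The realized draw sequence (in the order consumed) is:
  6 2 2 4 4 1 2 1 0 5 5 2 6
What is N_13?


4

draw d_1=6: τ_1=1, arrival time A_1=1
draw d_2=2: τ_2=3, arrival time A_2=4
draw d_3=2: τ_3=3, arrival time A_3=7
draw d_4=4: τ_4=4, arrival time A_4=11
draw d_5=4: τ_5=4, arrival time A_5=15
draw d_6=1: τ_6=5, arrival time A_6=20
draw d_7=2: τ_7=3, arrival time A_7=23
draw d_8=1: τ_8=5, arrival time A_8=28
draw d_9=0: τ_9=2, arrival time A_9=30
draw d_10=5: τ_10=3, arrival time A_10=33
draw d_11=5: τ_11=3, arrival time A_11=36
draw d_12=2: τ_12=3, arrival time A_12=39
draw d_13=6: τ_13=1, arrival time A_13=40
N_t over t=0..13: 0:0 1:1 2:1 3:1 4:2 5:2 6:2 7:3 8:3 9:3 10:3 11:4 12:4 13:4


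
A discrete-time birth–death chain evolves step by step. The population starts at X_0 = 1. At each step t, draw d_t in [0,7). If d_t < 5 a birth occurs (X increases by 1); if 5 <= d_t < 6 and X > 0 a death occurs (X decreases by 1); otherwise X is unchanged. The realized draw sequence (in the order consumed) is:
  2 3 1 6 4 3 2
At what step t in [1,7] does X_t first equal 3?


t=0: X=1, d=2 → birth, X_1=2
t=1: X=2, d=3 → birth, X_2=3
t=2: X=3, d=1 → birth, X_3=4
t=3: X=4, d=6 → hold, X_4=4
t=4: X=4, d=4 → birth, X_5=5
t=5: X=5, d=3 → birth, X_6=6
t=6: X=6, d=2 → birth, X_7=7

2


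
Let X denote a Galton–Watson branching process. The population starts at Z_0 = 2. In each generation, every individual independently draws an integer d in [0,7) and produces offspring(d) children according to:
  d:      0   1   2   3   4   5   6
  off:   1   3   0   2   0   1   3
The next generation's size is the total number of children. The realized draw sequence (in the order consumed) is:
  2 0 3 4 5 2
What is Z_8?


0

gen 0: Z_0=2, draws=[2, 0], offspring=[0, 1], Z_1=1
gen 1: Z_1=1, draws=[3], offspring=[2], Z_2=2
gen 2: Z_2=2, draws=[4, 5], offspring=[0, 1], Z_3=1
gen 3: Z_3=1, draws=[2], offspring=[0], Z_4=0
gen 4: Z_4=0, draws=[], offspring=[], Z_5=0
gen 5: Z_5=0, draws=[], offspring=[], Z_6=0
gen 6: Z_6=0, draws=[], offspring=[], Z_7=0
gen 7: Z_7=0, draws=[], offspring=[], Z_8=0


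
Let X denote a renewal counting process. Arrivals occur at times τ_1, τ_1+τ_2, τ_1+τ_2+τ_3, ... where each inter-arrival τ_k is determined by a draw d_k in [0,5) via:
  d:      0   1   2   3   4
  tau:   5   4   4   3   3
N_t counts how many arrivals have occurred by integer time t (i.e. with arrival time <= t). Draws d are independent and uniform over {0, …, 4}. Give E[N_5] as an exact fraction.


Inter-arrival values over d=0..4: [5, 4, 4, 3, 3]
Each d has probability 1/5, so the pmf of τ is: f(3) = 2/5, f(4) = 2/5, f(5) = 1/5
Renewal equation for m(n) = E[N_n]: condition on τ_1 = k (if k <= n, one arrival plus a fresh copy on the remaining n−k steps): m(n) = F(n) + Σ_{k<=n} f(k)·m(n−k), where F(n) = P(τ <= n) and m(0) = 0
m(1) = F(1) = 0
m(2) = F(2) = 0
m(3) = F(3) = 2/5
m(4) = F(4) = 4/5
m(5) = F(5) = 1
E[N_5] = m(5) = 1

1


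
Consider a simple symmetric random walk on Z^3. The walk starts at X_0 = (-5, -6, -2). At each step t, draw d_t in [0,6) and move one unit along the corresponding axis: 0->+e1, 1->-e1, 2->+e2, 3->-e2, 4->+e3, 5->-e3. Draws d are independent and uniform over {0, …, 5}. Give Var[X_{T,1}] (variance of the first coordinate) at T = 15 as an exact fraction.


Outcome values over d=0..5: [1, -1, 0, 0, 0, 0]
Σy = 0, Σy² = 2, M = 6
μ = 0/6 = 0,  σ² = 2/6 − (0)² = 1/3
Independent increments: Var[X_15] = 15·σ² = 15·(1/3) = 5

5
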